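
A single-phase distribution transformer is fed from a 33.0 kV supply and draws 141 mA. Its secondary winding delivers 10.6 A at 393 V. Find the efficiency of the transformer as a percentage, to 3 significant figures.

η ≈ 89.5%

P_in = 33000 × 0.141 = 4653.00 W.
P_out = 393 × 10.6 = 4165.80 W.
η = P_out/P_in = 4165.80/4653.00 = 0.895.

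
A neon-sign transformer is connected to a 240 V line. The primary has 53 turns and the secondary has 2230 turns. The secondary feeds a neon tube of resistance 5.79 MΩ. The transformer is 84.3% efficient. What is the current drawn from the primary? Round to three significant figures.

I_p ≈ 0.0870 A

V_s = 240 × 2230/53 = 10098 V.
I_s = V_s/R = 10098/(5.79×10^6) = 0.0017441 A.
P_out = V_s I_s = 10098 × 0.0017441 = 17.612 W.
P_in = P_out/η = 17.612/0.843 = 20.892 W.
I_p = P_in/V_p = 20.892/240 = 0.0870 A.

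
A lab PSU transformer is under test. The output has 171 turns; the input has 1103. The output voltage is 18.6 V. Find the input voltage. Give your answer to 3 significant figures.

V_in ≈ 120 V

V_in/V_out = N_in/N_out, so V_in = 18.6 × 1103/171 = 120 V.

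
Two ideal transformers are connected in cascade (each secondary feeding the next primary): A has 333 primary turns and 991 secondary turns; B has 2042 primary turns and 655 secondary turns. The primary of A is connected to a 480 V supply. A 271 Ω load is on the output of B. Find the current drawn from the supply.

I_supply ≈ 1.61 A

After A: V = 480.00 × 991/333 = 1428.5 V.
After B: V = 1428.5 × 655/2042 = 458.20 V.
I_load = 458.20/271 = 1.6908 A, so P_out = 458.20 × 1.6908 = 774.72 W.
All ideal ⇒ P_in = P_out, so I_supply = 774.72/480 = 1.61 A.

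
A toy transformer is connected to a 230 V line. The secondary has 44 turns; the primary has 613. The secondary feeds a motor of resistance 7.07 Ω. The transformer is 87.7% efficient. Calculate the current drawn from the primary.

I_p ≈ 0.191 A

V_s = 230 × 44/613 = 16.509 V.
I_s = V_s/R = 16.509/7.07 = 2.3351 A.
P_out = V_s I_s = 16.509 × 2.3351 = 38.550 W.
P_in = P_out/η = 38.550/0.877 = 43.956 W.
I_p = P_in/V_p = 43.956/230 = 0.191 A.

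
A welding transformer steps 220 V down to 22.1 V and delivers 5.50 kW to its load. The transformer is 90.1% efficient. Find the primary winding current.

P_in = P_out/η = 5500/0.901 = 6104.3 W.
I_p = P_in/V_p = 6104.3/220 = 27.7 A.

I_p ≈ 27.7 A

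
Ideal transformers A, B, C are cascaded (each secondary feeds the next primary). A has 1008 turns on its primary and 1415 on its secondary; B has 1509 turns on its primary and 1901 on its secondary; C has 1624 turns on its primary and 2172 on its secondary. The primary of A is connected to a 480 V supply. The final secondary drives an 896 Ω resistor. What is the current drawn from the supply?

I_supply ≈ 3.00 A

Secondary of A: V = 480.00 × 1415/1008 = 673.81 V.
Secondary of B: V = 673.81 × 1901/1509 = 848.85 V.
Secondary of C: V = 848.85 × 2172/1624 = 1135.3 V.
I_load = 1135.3/896 = 1.2671 A, so P_out = 1135.3 × 1.2671 = 1438.5 W.
All ideal ⇒ P_in = P_out, so I_supply = 1438.5/480 = 3.00 A.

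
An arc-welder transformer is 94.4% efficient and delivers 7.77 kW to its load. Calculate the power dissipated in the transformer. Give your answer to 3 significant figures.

P_in = P_out/η = 7770/0.944 = 8230.93 W.
P_loss = P_in − P_out = 8230.93 − 7770 = 461 W.

P_loss ≈ 461 W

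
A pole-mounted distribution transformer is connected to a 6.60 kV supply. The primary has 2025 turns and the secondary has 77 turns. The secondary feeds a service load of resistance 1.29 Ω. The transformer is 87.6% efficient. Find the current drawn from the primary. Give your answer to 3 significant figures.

V_s = 6600 × 77/2025 = 250.96 V.
I_s = V_s/R = 250.96/1.29 = 194.54 A.
P_out = V_s I_s = 250.96 × 194.54 = 48824 W.
P_in = P_out/η = 48824/0.876 = 55735 W.
I_p = P_in/V_p = 55735/6600 = 8.44 A.

I_p ≈ 8.44 A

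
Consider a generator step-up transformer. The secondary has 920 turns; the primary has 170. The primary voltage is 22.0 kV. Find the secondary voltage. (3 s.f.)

V_s ≈ 119000 V

V_s/V_p = N_s/N_p, so V_s = 22000 × 920/170 = 119000 V.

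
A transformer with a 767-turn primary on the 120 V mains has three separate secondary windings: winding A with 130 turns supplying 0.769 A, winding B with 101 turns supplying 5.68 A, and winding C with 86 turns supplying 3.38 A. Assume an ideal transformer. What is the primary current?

V_A = 120 × 130/767 = 20.339 V; V_B = 120 × 101/767 = 15.802 V; V_C = 120 × 86/767 = 13.455 V.
P_out = V_A I_A + V_B I_B + V_C I_C = 20.339×0.769 + 15.802×5.68 + 13.455×3.38 = 15.641 + 89.754 + 45.478 = 150.87 W.
Ideal ⇒ P_in = P_out, so I_p = P_out/V_p = 150.87/120 = 1.26 A.

I_p ≈ 1.26 A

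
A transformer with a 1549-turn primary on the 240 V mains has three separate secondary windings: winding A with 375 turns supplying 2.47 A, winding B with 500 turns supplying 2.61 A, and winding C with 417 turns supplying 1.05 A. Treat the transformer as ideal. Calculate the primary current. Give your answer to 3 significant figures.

V_A = 240 × 375/1549 = 58.102 V; V_B = 240 × 500/1549 = 77.469 V; V_C = 240 × 417/1549 = 64.609 V.
P_out = V_A I_A + V_B I_B + V_C I_C = 58.102×2.47 + 77.469×2.61 + 64.609×1.05 = 143.51 + 202.19 + 67.840 = 413.55 W.
Ideal ⇒ P_in = P_out, so I_p = P_out/V_p = 413.55/240 = 1.72 A.

I_p ≈ 1.72 A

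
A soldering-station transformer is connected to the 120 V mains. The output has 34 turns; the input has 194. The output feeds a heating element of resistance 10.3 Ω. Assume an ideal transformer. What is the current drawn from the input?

V_out = V_in × N_out/N_in = 120 × 34/194 = 21.031 V.
I_out = V_out/R = 21.031/10.3 = 2.0418 A.
For an ideal transformer I_in N_in = I_out N_out, so I_in = 2.0418 × 34/194 = 0.358 A.

I_in ≈ 0.358 A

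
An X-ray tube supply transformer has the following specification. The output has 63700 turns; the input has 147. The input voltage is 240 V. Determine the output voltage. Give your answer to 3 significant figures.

V_out ≈ 104000 V

V_out/V_in = N_out/N_in, so V_out = 240 × 63700/147 = 104000 V.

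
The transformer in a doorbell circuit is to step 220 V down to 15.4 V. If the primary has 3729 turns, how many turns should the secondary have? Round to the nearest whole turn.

N_s = 261 turns

N_s/N_p = V_s/V_p, so N_s = 3729 × 15.4/220 = 261.0 ≈ 261 turns.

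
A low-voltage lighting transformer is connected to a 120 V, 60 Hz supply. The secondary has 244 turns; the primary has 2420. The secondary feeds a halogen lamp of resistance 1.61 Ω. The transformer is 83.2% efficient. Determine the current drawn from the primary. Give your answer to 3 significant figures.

V_s = 120 × 244/2420 = 12.099 V.
I_s = V_s/R = 12.099/1.61 = 7.5150 A.
P_out = V_s I_s = 12.099 × 7.5150 = 90.925 W.
P_in = P_out/η = 90.925/0.832 = 109.29 W.
I_p = P_in/V_p = 109.29/120 = 0.911 A.

I_p ≈ 0.911 A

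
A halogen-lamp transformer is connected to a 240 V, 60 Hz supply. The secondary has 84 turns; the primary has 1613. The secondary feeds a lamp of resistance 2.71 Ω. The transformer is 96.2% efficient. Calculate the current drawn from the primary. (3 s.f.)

V_s = 240 × 84/1613 = 12.498 V.
I_s = V_s/R = 12.498/2.71 = 4.6120 A.
P_out = V_s I_s = 12.498 × 4.6120 = 57.643 W.
P_in = P_out/η = 57.643/0.962 = 59.919 W.
I_p = P_in/V_p = 59.919/240 = 0.250 A.

I_p ≈ 0.250 A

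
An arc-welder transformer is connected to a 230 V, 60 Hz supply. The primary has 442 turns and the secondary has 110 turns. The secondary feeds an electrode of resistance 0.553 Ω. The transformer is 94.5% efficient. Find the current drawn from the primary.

V_s = 230 × 110/442 = 57.240 V.
I_s = V_s/R = 57.240/0.553 = 103.51 A.
P_out = V_s I_s = 57.240 × 103.51 = 5924.8 W.
P_in = P_out/η = 5924.8/0.945 = 6269.6 W.
I_p = P_in/V_p = 6269.6/230 = 27.3 A.

I_p ≈ 27.3 A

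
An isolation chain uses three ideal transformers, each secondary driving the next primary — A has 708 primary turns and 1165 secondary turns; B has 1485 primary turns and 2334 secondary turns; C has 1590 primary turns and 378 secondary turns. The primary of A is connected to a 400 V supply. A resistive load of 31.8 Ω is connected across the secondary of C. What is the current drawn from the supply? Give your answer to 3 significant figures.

After A: V = 400.00 × 1165/708 = 658.19 V.
After B: V = 658.19 × 2334/1485 = 1034.5 V.
After C: V = 1034.5 × 378/1590 = 245.94 V.
I_load = 245.94/31.8 = 7.7338 A, so P_out = 245.94 × 7.7338 = 1902.0 W.
All ideal ⇒ P_in = P_out, so I_supply = 1902.0/400 = 4.76 A.

I_supply ≈ 4.76 A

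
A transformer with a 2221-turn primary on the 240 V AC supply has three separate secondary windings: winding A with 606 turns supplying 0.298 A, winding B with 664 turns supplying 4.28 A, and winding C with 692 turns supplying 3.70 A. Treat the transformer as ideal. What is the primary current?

I_p ≈ 2.51 A

V_A = 240 × 606/2221 = 65.484 V; V_B = 240 × 664/2221 = 71.751 V; V_C = 240 × 692/2221 = 74.777 V.
P_out = V_A I_A + V_B I_B + V_C I_C = 65.484×0.298 + 71.751×4.28 + 74.777×3.70 = 19.514 + 307.10 + 276.68 = 603.29 W.
Ideal ⇒ P_in = P_out, so I_p = P_out/V_p = 603.29/240 = 2.51 A.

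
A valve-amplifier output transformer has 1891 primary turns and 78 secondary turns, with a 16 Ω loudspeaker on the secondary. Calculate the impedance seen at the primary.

Z_p ≈ 9400 Ω

Z_p = (N_p/N_s)² × Z_s = (1891/78)² × 16 = 9400 Ω.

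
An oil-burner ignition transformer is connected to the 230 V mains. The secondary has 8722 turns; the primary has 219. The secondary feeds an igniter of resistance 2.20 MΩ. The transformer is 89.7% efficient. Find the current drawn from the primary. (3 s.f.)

I_p ≈ 0.185 A

V_s = 230 × 8722/219 = 9160.1 V.
I_s = V_s/R = 9160.1/(2.20×10^6) = 0.0041637 A.
P_out = V_s I_s = 9160.1 × 0.0041637 = 38.140 W.
P_in = P_out/η = 38.140/0.897 = 42.519 W.
I_p = P_in/V_p = 42.519/230 = 0.185 A.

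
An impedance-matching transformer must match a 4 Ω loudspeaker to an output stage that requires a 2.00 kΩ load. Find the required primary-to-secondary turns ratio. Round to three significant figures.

N_p/N_s ≈ 22.4

Z_p/Z_s = (N_p/N_s)², so N_p/N_s = √(2000/4) = √500 = 22.4.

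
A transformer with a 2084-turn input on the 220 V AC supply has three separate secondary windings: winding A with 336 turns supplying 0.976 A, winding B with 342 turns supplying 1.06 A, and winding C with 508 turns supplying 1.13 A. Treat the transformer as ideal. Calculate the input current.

V_A = 220 × 336/2084 = 35.470 V; V_B = 220 × 342/2084 = 36.104 V; V_C = 220 × 508/2084 = 53.628 V.
P_out = V_A I_A + V_B I_B + V_C I_C = 35.470×0.976 + 36.104×1.06 + 53.628×1.13 = 34.619 + 38.270 + 60.599 = 133.49 W.
Ideal ⇒ P_in = P_out, so I_in = P_out/V_in = 133.49/220 = 0.607 A.

I_in ≈ 0.607 A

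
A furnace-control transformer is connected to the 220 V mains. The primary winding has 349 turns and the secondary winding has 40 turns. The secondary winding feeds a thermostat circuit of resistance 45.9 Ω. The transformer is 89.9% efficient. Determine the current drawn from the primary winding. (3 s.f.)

I_p ≈ 0.0700 A

V_s = 220 × 40/349 = 25.215 V.
I_s = V_s/R = 25.215/45.9 = 0.54934 A.
P_out = V_s I_s = 25.215 × 0.54934 = 13.852 W.
P_in = P_out/η = 13.852/0.899 = 15.408 W.
I_p = P_in/V_p = 15.408/220 = 0.0700 A.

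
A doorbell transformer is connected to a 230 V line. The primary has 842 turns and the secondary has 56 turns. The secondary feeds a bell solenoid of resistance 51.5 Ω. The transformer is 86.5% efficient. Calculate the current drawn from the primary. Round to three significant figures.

V_s = 230 × 56/842 = 15.297 V.
I_s = V_s/R = 15.297/51.5 = 0.29703 A.
P_out = V_s I_s = 15.297 × 0.29703 = 4.5436 W.
P_in = P_out/η = 4.5436/0.865 = 5.2527 W.
I_p = P_in/V_p = 5.2527/230 = 0.0228 A.

I_p ≈ 0.0228 A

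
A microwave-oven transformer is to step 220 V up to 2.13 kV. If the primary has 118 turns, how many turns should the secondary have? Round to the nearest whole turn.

N_s = 1142 turns

N_s/N_p = V_s/V_p, so N_s = 118 × 2130/220 = 1142.5 ≈ 1142 turns.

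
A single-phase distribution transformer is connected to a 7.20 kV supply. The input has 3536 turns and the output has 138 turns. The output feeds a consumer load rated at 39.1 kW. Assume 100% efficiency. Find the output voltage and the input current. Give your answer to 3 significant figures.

V_out = V_in × N_out/N_in = 7200 × 138/3536 = 281.00 V.
I_out = P/V_out = 39100/281.00 = 139.15 A.
I_in = I_out × N_out/N_in = 139.15 × 138/3536 = 5.43 A.

V_out ≈ 281 V, I_in ≈ 5.43 A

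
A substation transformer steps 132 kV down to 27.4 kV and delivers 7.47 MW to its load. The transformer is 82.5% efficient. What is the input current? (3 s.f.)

P_in = P_out/η = 7.47×10^6/0.825 = 9.0545×10^6 W.
I_in = P_in/V_in = 9.0545×10^6/132000 = 68.6 A.

I_in ≈ 68.6 A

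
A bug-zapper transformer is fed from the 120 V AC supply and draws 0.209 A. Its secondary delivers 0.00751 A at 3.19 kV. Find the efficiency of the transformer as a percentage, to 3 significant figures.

P_in = 120 × 0.209 = 25.0800 W.
P_out = 3190 × 0.00751 = 23.9569 W.
η = P_out/P_in = 23.9569/25.0800 = 0.955.

η ≈ 95.5%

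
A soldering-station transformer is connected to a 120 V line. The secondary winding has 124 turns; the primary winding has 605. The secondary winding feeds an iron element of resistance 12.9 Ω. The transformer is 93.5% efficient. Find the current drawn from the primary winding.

I_p ≈ 0.418 A

V_s = 120 × 124/605 = 24.595 V.
I_s = V_s/R = 24.595/12.9 = 1.9066 A.
P_out = V_s I_s = 24.595 × 1.9066 = 46.893 W.
P_in = P_out/η = 46.893/0.935 = 50.153 W.
I_p = P_in/V_p = 50.153/120 = 0.418 A.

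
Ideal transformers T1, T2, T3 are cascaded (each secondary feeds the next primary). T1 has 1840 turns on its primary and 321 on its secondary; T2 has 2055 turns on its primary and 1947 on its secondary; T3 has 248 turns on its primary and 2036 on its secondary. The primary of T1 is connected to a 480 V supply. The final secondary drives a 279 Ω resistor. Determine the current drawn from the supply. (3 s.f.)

Secondary of T1: V = 480.00 × 321/1840 = 83.739 V.
Secondary of T2: V = 83.739 × 1947/2055 = 79.338 V.
Secondary of T3: V = 79.338 × 2036/248 = 651.34 V.
I_load = 651.34/279 = 2.3346 A, so P_out = 651.34 × 2.3346 = 1520.6 W.
All ideal ⇒ P_in = P_out, so I_supply = 1520.6/480 = 3.17 A.

I_supply ≈ 3.17 A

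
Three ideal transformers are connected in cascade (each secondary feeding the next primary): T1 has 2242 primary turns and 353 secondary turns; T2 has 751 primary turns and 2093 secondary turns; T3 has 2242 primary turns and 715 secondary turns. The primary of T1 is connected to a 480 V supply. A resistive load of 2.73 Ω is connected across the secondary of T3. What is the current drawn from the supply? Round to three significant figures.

Secondary of T1: V = 480.00 × 353/2242 = 75.575 V.
Secondary of T2: V = 75.575 × 2093/751 = 210.62 V.
Secondary of T3: V = 210.62 × 715/2242 = 67.171 V.
I_load = 67.171/2.73 = 24.605 A, so P_out = 67.171 × 24.605 = 1652.7 W.
All ideal ⇒ P_in = P_out, so I_supply = 1652.7/480 = 3.44 A.

I_supply ≈ 3.44 A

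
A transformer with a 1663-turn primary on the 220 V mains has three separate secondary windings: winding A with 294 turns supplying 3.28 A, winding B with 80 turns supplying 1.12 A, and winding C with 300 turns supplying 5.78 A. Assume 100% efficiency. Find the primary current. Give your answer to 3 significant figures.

I_p ≈ 1.68 A

V_A = 220 × 294/1663 = 38.894 V; V_B = 220 × 80/1663 = 10.583 V; V_C = 220 × 300/1663 = 39.687 V.
P_out = V_A I_A + V_B I_B + V_C I_C = 38.894×3.28 + 10.583×1.12 + 39.687×5.78 = 127.57 + 11.853 + 229.39 = 368.82 W.
Ideal ⇒ P_in = P_out, so I_p = P_out/V_p = 368.82/220 = 1.68 A.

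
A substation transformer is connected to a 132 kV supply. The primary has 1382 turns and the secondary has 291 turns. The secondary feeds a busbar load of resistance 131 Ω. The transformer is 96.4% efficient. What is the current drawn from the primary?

I_p ≈ 46.3 A

V_s = 132000 × 291/1382 = 27795 V.
I_s = V_s/R = 27795/131 = 212.17 A.
P_out = V_s I_s = 27795 × 212.17 = 5.8972×10^6 W.
P_in = P_out/η = 5.8972×10^6/0.964 = 6.1174×10^6 W.
I_p = P_in/V_p = 6.1174×10^6/132000 = 46.3 A.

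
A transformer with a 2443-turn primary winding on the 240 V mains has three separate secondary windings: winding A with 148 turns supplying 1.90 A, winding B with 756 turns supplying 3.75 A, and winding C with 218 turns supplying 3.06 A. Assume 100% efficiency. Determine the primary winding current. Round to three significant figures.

I_p ≈ 1.55 A

V_A = 240 × 148/2443 = 14.540 V; V_B = 240 × 756/2443 = 74.269 V; V_C = 240 × 218/2443 = 21.416 V.
P_out = V_A I_A + V_B I_B + V_C I_C = 14.540×1.90 + 74.269×3.75 + 21.416×3.06 = 27.625 + 278.51 + 65.534 = 371.67 W.
Ideal ⇒ P_in = P_out, so I_p = P_out/V_p = 371.67/240 = 1.55 A.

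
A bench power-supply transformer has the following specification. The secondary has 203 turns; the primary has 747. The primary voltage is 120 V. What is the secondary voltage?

V_s/V_p = N_s/N_p, so V_s = 120 × 203/747 = 32.6 V.

V_s ≈ 32.6 V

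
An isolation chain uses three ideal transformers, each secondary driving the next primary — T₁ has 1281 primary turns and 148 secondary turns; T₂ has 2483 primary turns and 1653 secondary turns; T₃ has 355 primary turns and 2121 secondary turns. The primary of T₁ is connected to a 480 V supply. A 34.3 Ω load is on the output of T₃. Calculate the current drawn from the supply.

After T₁: V = 480.00 × 148/1281 = 55.457 V.
After T₂: V = 55.457 × 1653/2483 = 36.919 V.
After T₃: V = 36.919 × 2121/355 = 220.58 V.
I_load = 220.58/34.3 = 6.4308 A, so P_out = 220.58 × 6.4308 = 1418.5 W.
All ideal ⇒ P_in = P_out, so I_supply = 1418.5/480 = 2.96 A.

I_supply ≈ 2.96 A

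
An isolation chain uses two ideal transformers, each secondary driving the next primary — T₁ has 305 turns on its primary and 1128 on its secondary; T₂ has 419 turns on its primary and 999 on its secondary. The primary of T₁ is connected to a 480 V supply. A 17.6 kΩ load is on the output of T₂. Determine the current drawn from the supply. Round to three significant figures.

After T₁: V = 480.00 × 1128/305 = 1775.2 V.
After T₂: V = 1775.2 × 999/419 = 4232.5 V.
I_load = 4232.5/17600 = 0.24049 A, so P_out = 4232.5 × 0.24049 = 1017.9 W.
All ideal ⇒ P_in = P_out, so I_supply = 1017.9/480 = 2.12 A.

I_supply ≈ 2.12 A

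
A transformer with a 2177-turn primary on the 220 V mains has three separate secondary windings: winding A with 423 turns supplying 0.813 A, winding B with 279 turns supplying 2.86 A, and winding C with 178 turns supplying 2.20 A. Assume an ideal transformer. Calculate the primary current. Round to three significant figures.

I_p ≈ 0.704 A

V_A = 220 × 423/2177 = 42.747 V; V_B = 220 × 279/2177 = 28.195 V; V_C = 220 × 178/2177 = 17.988 V.
P_out = V_A I_A + V_B I_B + V_C I_C = 42.747×0.813 + 28.195×2.86 + 17.988×2.20 = 34.753 + 80.637 + 39.574 = 154.96 W.
Ideal ⇒ P_in = P_out, so I_p = P_out/V_p = 154.96/220 = 0.704 A.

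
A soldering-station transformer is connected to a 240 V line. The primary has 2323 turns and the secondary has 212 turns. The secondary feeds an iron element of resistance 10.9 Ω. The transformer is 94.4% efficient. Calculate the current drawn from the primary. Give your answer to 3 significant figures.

I_p ≈ 0.194 A

V_s = 240 × 212/2323 = 21.903 V.
I_s = V_s/R = 21.903/10.9 = 2.0094 A.
P_out = V_s I_s = 21.903 × 2.0094 = 44.012 W.
P_in = P_out/η = 44.012/0.944 = 46.623 W.
I_p = P_in/V_p = 46.623/240 = 0.194 A.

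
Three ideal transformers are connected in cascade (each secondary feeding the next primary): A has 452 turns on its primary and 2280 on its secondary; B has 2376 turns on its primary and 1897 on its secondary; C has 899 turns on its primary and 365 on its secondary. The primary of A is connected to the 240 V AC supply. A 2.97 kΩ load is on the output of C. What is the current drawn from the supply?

After A: V = 240.00 × 2280/452 = 1210.6 V.
After B: V = 1210.6 × 1897/2376 = 966.56 V.
After C: V = 966.56 × 365/899 = 392.43 V.
I_load = 392.43/2970 = 0.13213 A, so P_out = 392.43 × 0.13213 = 51.852 W.
All ideal ⇒ P_in = P_out, so I_supply = 51.852/240 = 0.216 A.

I_supply ≈ 0.216 A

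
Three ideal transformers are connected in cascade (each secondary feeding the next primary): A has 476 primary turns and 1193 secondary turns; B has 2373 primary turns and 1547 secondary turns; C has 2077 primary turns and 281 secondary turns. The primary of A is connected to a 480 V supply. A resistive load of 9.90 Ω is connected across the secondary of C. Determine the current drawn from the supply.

I_supply ≈ 2.37 A

Secondary of A: V = 480.00 × 1193/476 = 1203.0 V.
Secondary of B: V = 1203.0 × 1547/2373 = 784.27 V.
Secondary of C: V = 784.27 × 281/2077 = 106.11 V.
I_load = 106.11/9.90 = 10.718 A, so P_out = 106.11 × 10.718 = 1137.2 W.
All ideal ⇒ P_in = P_out, so I_supply = 1137.2/480 = 2.37 A.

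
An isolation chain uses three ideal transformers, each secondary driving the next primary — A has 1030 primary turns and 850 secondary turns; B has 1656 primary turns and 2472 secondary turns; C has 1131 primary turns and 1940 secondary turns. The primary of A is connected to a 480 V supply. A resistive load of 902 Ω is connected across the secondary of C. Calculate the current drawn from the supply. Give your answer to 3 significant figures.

I_supply ≈ 2.38 A

After A: V = 480.00 × 850/1030 = 396.12 V.
After B: V = 396.12 × 2472/1656 = 591.30 V.
After C: V = 591.30 × 1940/1131 = 1014.3 V.
I_load = 1014.3/902 = 1.1245 A, so P_out = 1014.3 × 1.1245 = 1140.5 W.
All ideal ⇒ P_in = P_out, so I_supply = 1140.5/480 = 2.38 A.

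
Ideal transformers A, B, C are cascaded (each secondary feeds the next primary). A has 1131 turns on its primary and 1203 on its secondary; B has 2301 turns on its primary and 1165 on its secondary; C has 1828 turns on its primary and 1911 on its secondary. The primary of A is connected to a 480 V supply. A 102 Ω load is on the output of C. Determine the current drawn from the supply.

After A: V = 480.00 × 1203/1131 = 510.56 V.
After B: V = 510.56 × 1165/2301 = 258.50 V.
After C: V = 258.50 × 1911/1828 = 270.23 V.
I_load = 270.23/102 = 2.6493 A, so P_out = 270.23 × 2.6493 = 715.94 W.
All ideal ⇒ P_in = P_out, so I_supply = 715.94/480 = 1.49 A.

I_supply ≈ 1.49 A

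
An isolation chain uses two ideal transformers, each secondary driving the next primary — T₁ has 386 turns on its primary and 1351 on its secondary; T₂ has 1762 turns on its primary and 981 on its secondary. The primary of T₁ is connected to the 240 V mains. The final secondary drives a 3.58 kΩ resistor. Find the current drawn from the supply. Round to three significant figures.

Secondary of T₁: V = 240.00 × 1351/386 = 840.00 V.
Secondary of T₂: V = 840.00 × 981/1762 = 467.67 V.
I_load = 467.67/3580 = 0.13063 A, so P_out = 467.67 × 0.13063 = 61.094 W.
All ideal ⇒ P_in = P_out, so I_supply = 61.094/240 = 0.255 A.

I_supply ≈ 0.255 A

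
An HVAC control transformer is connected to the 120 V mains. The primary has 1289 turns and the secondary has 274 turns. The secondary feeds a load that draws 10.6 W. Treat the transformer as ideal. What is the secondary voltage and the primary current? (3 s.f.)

V_s ≈ 25.5 V, I_p ≈ 0.0883 A

V_s = V_p × N_s/N_p = 120 × 274/1289 = 25.508 V.
I_s = P/V_s = 10.6/25.508 = 0.41555 A.
I_p = I_s × N_s/N_p = 0.41555 × 274/1289 = 0.0883 A.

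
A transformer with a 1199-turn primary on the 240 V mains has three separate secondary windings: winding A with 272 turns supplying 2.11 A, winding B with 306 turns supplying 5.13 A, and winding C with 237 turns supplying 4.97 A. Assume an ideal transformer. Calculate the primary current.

V_A = 240 × 272/1199 = 54.445 V; V_B = 240 × 306/1199 = 61.251 V; V_C = 240 × 237/1199 = 47.440 V.
P_out = V_A I_A + V_B I_B + V_C I_C = 54.445×2.11 + 61.251×5.13 + 47.440×4.97 = 114.88 + 314.22 + 235.77 = 664.87 W.
Ideal ⇒ P_in = P_out, so I_p = P_out/V_p = 664.87/240 = 2.77 A.

I_p ≈ 2.77 A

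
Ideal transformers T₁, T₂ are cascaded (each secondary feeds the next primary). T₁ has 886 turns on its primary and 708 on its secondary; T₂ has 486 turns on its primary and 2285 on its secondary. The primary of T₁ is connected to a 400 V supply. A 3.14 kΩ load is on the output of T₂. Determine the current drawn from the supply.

I_supply ≈ 1.80 A

Secondary of T₁: V = 400.00 × 708/886 = 319.64 V.
Secondary of T₂: V = 319.64 × 2285/486 = 1502.8 V.
I_load = 1502.8/3140 = 0.47861 A, so P_out = 1502.8 × 0.47861 = 719.27 W.
All ideal ⇒ P_in = P_out, so I_supply = 719.27/400 = 1.80 A.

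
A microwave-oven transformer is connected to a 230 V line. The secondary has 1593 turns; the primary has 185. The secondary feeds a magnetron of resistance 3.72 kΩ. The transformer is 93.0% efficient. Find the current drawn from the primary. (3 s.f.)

I_p ≈ 4.93 A

V_s = 230 × 1593/185 = 1980.5 V.
I_s = V_s/R = 1980.5/3720 = 0.53239 A.
P_out = V_s I_s = 1980.5 × 0.53239 = 1054.4 W.
P_in = P_out/η = 1054.4/0.930 = 1133.8 W.
I_p = P_in/V_p = 1133.8/230 = 4.93 A.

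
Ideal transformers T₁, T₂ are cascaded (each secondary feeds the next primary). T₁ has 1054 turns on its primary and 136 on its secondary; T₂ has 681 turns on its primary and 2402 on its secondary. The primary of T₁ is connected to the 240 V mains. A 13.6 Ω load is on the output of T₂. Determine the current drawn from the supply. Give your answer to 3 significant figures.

I_supply ≈ 3.66 A

After T₁: V = 240.00 × 136/1054 = 30.968 V.
After T₂: V = 30.968 × 2402/681 = 109.23 V.
I_load = 109.23/13.6 = 8.0315 A, so P_out = 109.23 × 8.0315 = 877.27 W.
All ideal ⇒ P_in = P_out, so I_supply = 877.27/240 = 3.66 A.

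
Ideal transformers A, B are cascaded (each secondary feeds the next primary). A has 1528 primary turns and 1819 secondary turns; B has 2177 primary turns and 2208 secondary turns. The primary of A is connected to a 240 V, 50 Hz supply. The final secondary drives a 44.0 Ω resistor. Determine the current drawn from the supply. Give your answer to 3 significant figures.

After A: V = 240.00 × 1819/1528 = 285.71 V.
After B: V = 285.71 × 2208/2177 = 289.78 V.
I_load = 289.78/44.0 = 6.5858 A, so P_out = 289.78 × 6.5858 = 1908.4 W.
All ideal ⇒ P_in = P_out, so I_supply = 1908.4/240 = 7.95 A.

I_supply ≈ 7.95 A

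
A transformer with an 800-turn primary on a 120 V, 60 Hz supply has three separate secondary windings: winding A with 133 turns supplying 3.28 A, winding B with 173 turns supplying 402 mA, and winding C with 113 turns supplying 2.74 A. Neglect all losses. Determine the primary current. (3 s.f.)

I_p ≈ 1.02 A

V_A = 120 × 133/800 = 19.950 V; V_B = 120 × 173/800 = 25.950 V; V_C = 120 × 113/800 = 16.950 V.
P_out = V_A I_A + V_B I_B + V_C I_C = 19.950×3.28 + 25.950×0.402 + 16.950×2.74 = 65.436 + 10.432 + 46.443 = 122.31 W.
Ideal ⇒ P_in = P_out, so I_p = P_out/V_p = 122.31/120 = 1.02 A.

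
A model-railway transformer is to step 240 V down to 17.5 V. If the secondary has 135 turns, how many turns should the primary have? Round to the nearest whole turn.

N_p/N_s = V_p/V_s, so N_p = 135 × 240/17.5 = 1851.4 ≈ 1851 turns.

N_p = 1851 turns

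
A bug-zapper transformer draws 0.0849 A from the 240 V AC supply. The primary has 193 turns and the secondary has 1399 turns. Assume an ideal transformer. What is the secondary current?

I_s/I_p = N_p/N_s, so I_s = 0.0849 × 193/1399 = 0.0117 A.

I_s ≈ 0.0117 A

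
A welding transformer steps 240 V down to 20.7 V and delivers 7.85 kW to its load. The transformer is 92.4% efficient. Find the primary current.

P_in = P_out/η = 7850/0.924 = 8495.7 W.
I_p = P_in/V_p = 8495.7/240 = 35.4 A.

I_p ≈ 35.4 A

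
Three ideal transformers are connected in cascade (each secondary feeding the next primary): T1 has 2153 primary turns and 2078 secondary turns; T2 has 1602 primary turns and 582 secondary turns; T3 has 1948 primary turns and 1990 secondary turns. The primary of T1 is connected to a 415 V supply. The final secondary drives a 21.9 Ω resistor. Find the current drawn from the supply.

I_supply ≈ 2.43 A

After T1: V = 415.00 × 2078/2153 = 400.54 V.
After T2: V = 400.54 × 582/1602 = 145.52 V.
After T3: V = 145.52 × 1990/1948 = 148.65 V.
I_load = 148.65/21.9 = 6.7878 A, so P_out = 148.65 × 6.7878 = 1009.0 W.
All ideal ⇒ P_in = P_out, so I_supply = 1009.0/415 = 2.43 A.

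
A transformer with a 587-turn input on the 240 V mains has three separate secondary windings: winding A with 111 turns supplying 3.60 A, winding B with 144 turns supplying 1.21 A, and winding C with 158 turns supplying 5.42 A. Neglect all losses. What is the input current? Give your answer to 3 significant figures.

V_A = 240 × 111/587 = 45.383 V; V_B = 240 × 144/587 = 58.876 V; V_C = 240 × 158/587 = 64.600 V.
P_out = V_A I_A + V_B I_B + V_C I_C = 45.383×3.60 + 58.876×1.21 + 64.600×5.42 = 163.38 + 71.240 + 350.13 = 584.75 W.
Ideal ⇒ P_in = P_out, so I_in = P_out/V_in = 584.75/240 = 2.44 A.

I_in ≈ 2.44 A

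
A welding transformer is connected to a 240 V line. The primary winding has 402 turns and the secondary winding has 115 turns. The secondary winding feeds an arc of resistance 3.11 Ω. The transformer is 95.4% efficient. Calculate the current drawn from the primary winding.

V_s = 240 × 115/402 = 68.657 V.
I_s = V_s/R = 68.657/3.11 = 22.076 A.
P_out = V_s I_s = 68.657 × 22.076 = 1515.7 W.
P_in = P_out/η = 1515.7/0.954 = 1588.8 W.
I_p = P_in/V_p = 1588.8/240 = 6.62 A.

I_p ≈ 6.62 A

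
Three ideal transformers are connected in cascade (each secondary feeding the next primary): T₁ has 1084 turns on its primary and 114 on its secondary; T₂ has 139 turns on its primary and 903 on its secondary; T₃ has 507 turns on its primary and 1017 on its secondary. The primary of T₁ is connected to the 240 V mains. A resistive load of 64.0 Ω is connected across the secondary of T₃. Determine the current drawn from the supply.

I_supply ≈ 7.04 A

After T₁: V = 240.00 × 114/1084 = 25.240 V.
After T₂: V = 25.240 × 903/139 = 163.97 V.
After T₃: V = 163.97 × 1017/507 = 328.91 V.
I_load = 328.91/64.0 = 5.1392 A, so P_out = 328.91 × 5.1392 = 1690.3 W.
All ideal ⇒ P_in = P_out, so I_supply = 1690.3/240 = 7.04 A.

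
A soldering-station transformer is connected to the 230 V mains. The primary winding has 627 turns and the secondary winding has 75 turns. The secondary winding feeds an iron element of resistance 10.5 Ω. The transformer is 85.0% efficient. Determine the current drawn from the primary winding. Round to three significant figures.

V_s = 230 × 75/627 = 27.512 V.
I_s = V_s/R = 27.512/10.5 = 2.6202 A.
P_out = V_s I_s = 27.512 × 2.6202 = 72.086 W.
P_in = P_out/η = 72.086/0.850 = 84.808 W.
I_p = P_in/V_p = 84.808/230 = 0.369 A.

I_p ≈ 0.369 A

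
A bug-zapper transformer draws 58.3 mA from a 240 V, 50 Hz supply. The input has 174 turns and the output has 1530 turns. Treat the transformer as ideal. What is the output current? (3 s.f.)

I_out/I_in = N_in/N_out, so I_out = 0.0583 × 174/1530 = 0.00663 A.

I_out ≈ 0.00663 A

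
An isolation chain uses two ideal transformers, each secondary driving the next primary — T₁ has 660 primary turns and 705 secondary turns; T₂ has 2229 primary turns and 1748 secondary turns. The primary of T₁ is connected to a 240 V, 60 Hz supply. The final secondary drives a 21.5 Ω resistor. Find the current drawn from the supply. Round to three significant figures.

After T₁: V = 240.00 × 705/660 = 256.36 V.
After T₂: V = 256.36 × 1748/2229 = 201.04 V.
I_load = 201.04/21.5 = 9.3508 A, so P_out = 201.04 × 9.3508 = 1879.9 W.
All ideal ⇒ P_in = P_out, so I_supply = 1879.9/240 = 7.83 A.

I_supply ≈ 7.83 A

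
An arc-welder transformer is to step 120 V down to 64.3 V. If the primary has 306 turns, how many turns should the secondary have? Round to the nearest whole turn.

N_s = 164 turns

N_s/N_p = V_s/V_p, so N_s = 306 × 64.3/120 = 164.0 ≈ 164 turns.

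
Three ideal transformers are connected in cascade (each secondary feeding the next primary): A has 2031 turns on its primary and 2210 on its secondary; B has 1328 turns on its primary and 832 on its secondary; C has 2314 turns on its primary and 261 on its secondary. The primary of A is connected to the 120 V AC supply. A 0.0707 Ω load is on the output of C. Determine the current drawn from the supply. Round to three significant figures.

I_supply ≈ 10.0 A

Secondary of A: V = 120.00 × 2210/2031 = 130.58 V.
Secondary of B: V = 130.58 × 832/1328 = 81.807 V.
Secondary of C: V = 81.807 × 261/2314 = 9.2271 V.
I_load = 9.2271/0.0707 = 130.51 A, so P_out = 9.2271 × 130.51 = 1204.2 W.
All ideal ⇒ P_in = P_out, so I_supply = 1204.2/120 = 10.0 A.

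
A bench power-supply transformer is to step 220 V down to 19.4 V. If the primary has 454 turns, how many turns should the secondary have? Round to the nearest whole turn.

N_s/N_p = V_s/V_p, so N_s = 454 × 19.4/220 = 40.0 ≈ 40 turns.

N_s = 40 turns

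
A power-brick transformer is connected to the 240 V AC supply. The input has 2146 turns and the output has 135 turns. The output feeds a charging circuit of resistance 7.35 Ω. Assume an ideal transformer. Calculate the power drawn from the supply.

P ≈ 31.0 W

V_out = V_in × N_out/N_in = 240 × 135/2146 = 15.098 V.
I_out = V_out/R = 15.098/7.35 = 2.0541 A.
I_in = I_out × N_out/N_in = 2.0541 × 135/2146 = 0.12922 A.
P = V_in I_in = 240 × 0.12922 = 31.0 W.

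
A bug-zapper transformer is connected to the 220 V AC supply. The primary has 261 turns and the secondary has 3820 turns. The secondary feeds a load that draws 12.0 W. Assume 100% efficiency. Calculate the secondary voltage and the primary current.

V_s ≈ 3220 V, I_p ≈ 0.0545 A

V_s = V_p × N_s/N_p = 220 × 3820/261 = 3219.9 V.
I_s = P/V_s = 12.0/3219.9 = 0.0037268 A.
I_p = I_s × N_s/N_p = 0.0037268 × 3820/261 = 0.0545 A.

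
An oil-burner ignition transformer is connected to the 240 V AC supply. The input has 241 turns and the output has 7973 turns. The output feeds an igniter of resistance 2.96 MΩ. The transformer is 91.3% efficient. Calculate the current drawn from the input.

I_in ≈ 0.0972 A

V_out = 240 × 7973/241 = 7939.9 V.
I_out = V_out/R = 7939.9/(2.96×10^6) = 0.0026824 A.
P_out = V_out I_out = 7939.9 × 0.0026824 = 21.298 W.
P_in = P_out/η = 21.298/0.913 = 23.328 W.
I_in = P_in/V_in = 23.328/240 = 0.0972 A.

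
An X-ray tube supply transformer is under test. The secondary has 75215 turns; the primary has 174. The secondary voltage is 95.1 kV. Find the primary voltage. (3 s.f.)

V_p ≈ 220 V

V_p/V_s = N_p/N_s, so V_p = 95100 × 174/75215 = 220 V.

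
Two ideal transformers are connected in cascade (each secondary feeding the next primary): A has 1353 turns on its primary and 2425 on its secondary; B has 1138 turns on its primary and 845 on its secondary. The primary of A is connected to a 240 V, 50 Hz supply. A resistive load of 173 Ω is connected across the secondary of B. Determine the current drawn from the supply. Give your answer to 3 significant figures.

I_supply ≈ 2.46 A

After A: V = 240.00 × 2425/1353 = 430.16 V.
After B: V = 430.16 × 845/1138 = 319.40 V.
I_load = 319.40/173 = 1.8463 A, so P_out = 319.40 × 1.8463 = 589.70 W.
All ideal ⇒ P_in = P_out, so I_supply = 589.70/240 = 2.46 A.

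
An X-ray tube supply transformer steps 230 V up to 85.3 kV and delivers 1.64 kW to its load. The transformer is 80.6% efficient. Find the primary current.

P_in = P_out/η = 1640/0.806 = 2034.7 W.
I_p = P_in/V_p = 2034.7/230 = 8.85 A.

I_p ≈ 8.85 A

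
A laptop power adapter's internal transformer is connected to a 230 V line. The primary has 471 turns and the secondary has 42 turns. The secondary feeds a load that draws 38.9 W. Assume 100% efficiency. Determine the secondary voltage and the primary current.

V_s ≈ 20.5 V, I_p ≈ 0.169 A

V_s = V_p × N_s/N_p = 230 × 42/471 = 20.510 V.
I_s = P/V_s = 38.9/20.510 = 1.8967 A.
I_p = I_s × N_s/N_p = 1.8967 × 42/471 = 0.169 A.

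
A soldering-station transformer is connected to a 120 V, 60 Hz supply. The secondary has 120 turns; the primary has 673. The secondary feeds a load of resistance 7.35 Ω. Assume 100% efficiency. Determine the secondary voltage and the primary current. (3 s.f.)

V_s = V_p × N_s/N_p = 120 × 120/673 = 21.397 V.
I_s = V_s/R = 21.397/7.35 = 2.9111 A.
I_p = I_s × N_s/N_p = 2.9111 × 120/673 = 0.519 A.

V_s ≈ 21.4 V, I_p ≈ 0.519 A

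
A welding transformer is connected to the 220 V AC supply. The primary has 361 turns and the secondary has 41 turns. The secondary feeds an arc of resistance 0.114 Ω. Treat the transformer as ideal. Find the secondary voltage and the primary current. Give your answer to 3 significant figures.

V_s ≈ 25.0 V, I_p ≈ 24.9 A

V_s = V_p × N_s/N_p = 220 × 41/361 = 24.986 V.
I_s = V_s/R = 24.986/0.114 = 219.18 A.
I_p = I_s × N_s/N_p = 219.18 × 41/361 = 24.9 A.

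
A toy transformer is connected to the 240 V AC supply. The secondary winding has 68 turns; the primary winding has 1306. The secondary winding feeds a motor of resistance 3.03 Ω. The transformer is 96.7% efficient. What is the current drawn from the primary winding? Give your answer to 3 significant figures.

V_s = 240 × 68/1306 = 12.496 V.
I_s = V_s/R = 12.496/3.03 = 4.1241 A.
P_out = V_s I_s = 12.496 × 4.1241 = 51.536 W.
P_in = P_out/η = 51.536/0.967 = 53.295 W.
I_p = P_in/V_p = 53.295/240 = 0.222 A.

I_p ≈ 0.222 A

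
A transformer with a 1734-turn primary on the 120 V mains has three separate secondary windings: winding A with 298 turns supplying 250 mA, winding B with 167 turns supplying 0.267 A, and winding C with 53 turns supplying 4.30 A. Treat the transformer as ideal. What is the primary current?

V_A = 120 × 298/1734 = 20.623 V; V_B = 120 × 167/1734 = 11.557 V; V_C = 120 × 53/1734 = 3.6678 V.
P_out = V_A I_A + V_B I_B + V_C I_C = 20.623×0.250 + 11.557×0.267 + 3.6678×4.30 = 5.1557 + 3.0857 + 15.772 = 24.013 W.
Ideal ⇒ P_in = P_out, so I_p = P_out/V_p = 24.013/120 = 0.200 A.

I_p ≈ 0.200 A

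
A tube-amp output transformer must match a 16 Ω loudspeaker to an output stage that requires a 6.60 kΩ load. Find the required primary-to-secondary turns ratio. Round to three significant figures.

Z_p/Z_s = (N_p/N_s)², so N_p/N_s = √(6600/16) = √412 = 20.3.

N_p/N_s ≈ 20.3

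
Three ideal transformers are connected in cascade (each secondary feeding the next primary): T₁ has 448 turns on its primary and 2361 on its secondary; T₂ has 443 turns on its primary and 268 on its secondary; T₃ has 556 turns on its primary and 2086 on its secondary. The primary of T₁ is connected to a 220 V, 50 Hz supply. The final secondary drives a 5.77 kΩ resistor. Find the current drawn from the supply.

After T₁: V = 220.00 × 2361/448 = 1159.4 V.
After T₂: V = 1159.4 × 268/443 = 701.41 V.
After T₃: V = 701.41 × 2086/556 = 2631.5 V.
I_load = 2631.5/5770 = 0.45607 A, so P_out = 2631.5 × 0.45607 = 1200.2 W.
All ideal ⇒ P_in = P_out, so I_supply = 1200.2/220 = 5.46 A.

I_supply ≈ 5.46 A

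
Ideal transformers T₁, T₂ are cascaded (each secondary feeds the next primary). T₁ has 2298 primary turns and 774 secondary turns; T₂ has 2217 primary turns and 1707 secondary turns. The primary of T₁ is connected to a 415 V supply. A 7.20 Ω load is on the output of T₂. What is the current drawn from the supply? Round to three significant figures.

After T₁: V = 415.00 × 774/2298 = 139.78 V.
After T₂: V = 139.78 × 1707/2217 = 107.62 V.
I_load = 107.62/7.20 = 14.948 A, so P_out = 107.62 × 14.948 = 1608.7 W.
All ideal ⇒ P_in = P_out, so I_supply = 1608.7/415 = 3.88 A.

I_supply ≈ 3.88 A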